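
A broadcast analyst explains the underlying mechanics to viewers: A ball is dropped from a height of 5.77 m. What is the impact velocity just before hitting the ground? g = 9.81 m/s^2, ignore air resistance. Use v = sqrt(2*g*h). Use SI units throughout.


v = sqrt(2 * g * h)
v = sqrt(2 * 9.81 * 5.77)
v = sqrt(113.2074) = 10.6399 m/s

10.6399 m/s


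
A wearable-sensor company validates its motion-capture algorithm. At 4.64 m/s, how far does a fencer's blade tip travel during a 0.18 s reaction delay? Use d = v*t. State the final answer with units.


d = v * t
d = 4.64 * 0.18
d = 0.8352 m

0.8352 m


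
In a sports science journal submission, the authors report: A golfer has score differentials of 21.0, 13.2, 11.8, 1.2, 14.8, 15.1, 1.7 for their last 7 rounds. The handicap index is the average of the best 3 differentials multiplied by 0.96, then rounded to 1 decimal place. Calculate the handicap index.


All differentials: 21.0, 13.2, 11.8, 1.2, 14.8, 15.1, 1.7
Sorted: 1.2, 1.7, 11.8, 13.2, 14.8, 15.1, 21.0
Best 3: 1.2, 1.7, 11.8
Average of best = 14.7 / 3 = 4.9
Raw index = 4.9 * 0.96 = 4.704
Handicap index = round(4.704, 1) = 4.7

4.7


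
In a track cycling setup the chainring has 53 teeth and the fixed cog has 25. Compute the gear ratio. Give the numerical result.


GR = front_teeth / rear_teeth
GR = 53 / 25
GR = 2.12

2.12


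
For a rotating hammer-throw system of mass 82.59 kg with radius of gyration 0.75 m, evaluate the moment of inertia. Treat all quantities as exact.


I = m * k^2
I = 82.59 * 0.75^2
I = 82.59 * 0.5625 = 46.4569 kg*m^2

46.4569 kg*m^2


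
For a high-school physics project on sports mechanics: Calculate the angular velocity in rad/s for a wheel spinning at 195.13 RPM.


omega = RPM * 2 * pi / 60
omega = 195.13 * 2 * 3.14159 / 60
omega = 1226.0379 / 60 = 20.434 rad/s

20.434 rad/s


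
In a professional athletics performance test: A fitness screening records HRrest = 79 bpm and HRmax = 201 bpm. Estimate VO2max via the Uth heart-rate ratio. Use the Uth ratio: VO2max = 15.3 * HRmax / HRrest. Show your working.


VO2max = 15.3 * HRmax / HRrest
VO2max = 15.3 * 201 / 79
VO2max = 3075.3 / 79 = 38.9278 mL/kg/min

38.9278 mL/kg/min


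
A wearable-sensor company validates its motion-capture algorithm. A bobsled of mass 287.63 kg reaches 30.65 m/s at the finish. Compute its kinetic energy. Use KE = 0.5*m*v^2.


KE = 0.5 * m * v^2
KE = 0.5 * 287.63 * 30.65^2
KE = 0.5 * 287.63 * 939.4225 = 135103.0468 J

135103.0468 J


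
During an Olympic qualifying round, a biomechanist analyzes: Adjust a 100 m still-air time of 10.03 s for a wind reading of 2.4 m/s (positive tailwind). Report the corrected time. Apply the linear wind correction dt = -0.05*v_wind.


dt = -0.05 * v_wind = -0.05 * 2.4 = -0.12 s
t_corrected = t_still + dt = 10.03 + (-0.12)
t_corrected = 9.91 s

9.91 s


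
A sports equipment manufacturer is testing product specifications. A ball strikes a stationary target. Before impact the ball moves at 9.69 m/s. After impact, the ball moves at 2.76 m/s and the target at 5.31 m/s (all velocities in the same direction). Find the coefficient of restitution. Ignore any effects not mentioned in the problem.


e = (v2_after - v1_after) / (v1_before - v2_before)
Numerator = 5.31 - 2.76 = 2.55
Denominator = 9.69 - 0 = 9.69
e = 2.55 / 9.69 = 0.2632

0.2632


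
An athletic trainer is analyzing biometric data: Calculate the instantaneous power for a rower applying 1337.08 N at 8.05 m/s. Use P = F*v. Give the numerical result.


P = F * v
P = 1337.08 * 8.05
P = 10763.494 W

10763.494 W


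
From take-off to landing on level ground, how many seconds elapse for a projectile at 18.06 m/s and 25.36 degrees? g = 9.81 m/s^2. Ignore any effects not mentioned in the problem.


T = 2*v*sin(theta)/g
sin(theta) = sin(25.36 deg) = 0.4283
T = 2*18.06*0.4283 / 9.81
T = 15.4704 / 9.81 = 1.577 s

1.577 s


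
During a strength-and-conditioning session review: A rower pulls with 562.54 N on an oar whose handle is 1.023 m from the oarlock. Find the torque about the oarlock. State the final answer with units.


tau = F * d
tau = 562.54 * 1.023
tau = 575.4784 N*m

575.4784 N*m


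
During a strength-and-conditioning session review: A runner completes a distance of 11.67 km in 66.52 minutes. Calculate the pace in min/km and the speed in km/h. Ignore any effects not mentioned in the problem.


Pace = time / distance = 66.52 min / 11.67 km = 5.7001 min/km
Speed = distance / time_in_hours = 11.67 / 1.1087 hr
Speed = 10.5262 km/h

5.7001 min/km, 10.5262 km/h


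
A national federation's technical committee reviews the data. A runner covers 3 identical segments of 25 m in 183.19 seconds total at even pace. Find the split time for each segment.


Split time = total_time / n_laps = 183.19 / 3
Split time = 61.0633 s per lap

61.0633 s


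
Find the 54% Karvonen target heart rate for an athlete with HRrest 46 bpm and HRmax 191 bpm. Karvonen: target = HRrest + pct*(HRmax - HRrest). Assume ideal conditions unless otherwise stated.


Target = HRrest + pct*(HRmax - HRrest)
Heart rate reserve = HRmax - HRrest = 191 - 46 = 145 bpm
Fraction = 54% = 0.54
Target = 46 + 0.54 * 145
Target = 46 + 78.3 = 124.3 bpm

124.3 bpm


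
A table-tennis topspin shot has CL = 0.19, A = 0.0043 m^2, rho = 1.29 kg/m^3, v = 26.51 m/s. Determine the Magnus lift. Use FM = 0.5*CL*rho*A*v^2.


FM = 0.5 * CL * rho * A * v^2
FM = 0.5 * 0.19 * 1.29 * 0.0043 * 26.51^2
v^2 = 702.7801
FM = 0.5 * 0.19 * 1.29 * 0.0043 * 702.7801 = 0.3703 N

0.3703 N


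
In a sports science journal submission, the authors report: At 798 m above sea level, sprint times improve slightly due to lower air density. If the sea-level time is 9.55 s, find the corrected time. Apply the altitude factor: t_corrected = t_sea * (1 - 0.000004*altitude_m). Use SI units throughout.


Correction factor = 1 - 0.000004 * 798 = 0.996808
t_corrected = t_sea * factor = 9.55 * 0.996808
t_corrected = 9.5195 s

9.5195 s


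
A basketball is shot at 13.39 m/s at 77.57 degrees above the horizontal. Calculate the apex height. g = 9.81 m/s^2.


H = (v*sin(theta))^2 / (2*g)
vy = v*sin(theta) = 13.39 * sin(77.57 deg) = 13.0761 m/s
H = vy^2 / (2*g) = 170.9853 / (2*9.81)
H = 170.9853 / 19.62 = 8.7148 m

8.7148 m


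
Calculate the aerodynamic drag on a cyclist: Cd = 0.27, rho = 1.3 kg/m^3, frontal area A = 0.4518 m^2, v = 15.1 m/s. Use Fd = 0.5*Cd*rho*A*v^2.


Fd = 0.5 * Cd * rho * A * v^2
Fd = 0.5 * 0.27 * 1.3 * 0.4518 * 15.1^2
v^2 = 228.01
Fd = 0.5 * 0.27 * 1.3 * 0.4518 * 228.01 = 18.0791 N

18.0791 N


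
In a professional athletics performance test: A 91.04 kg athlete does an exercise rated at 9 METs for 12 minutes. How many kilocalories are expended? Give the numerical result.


kcal = MET * mass * time_hr
Convert time: 12 min = 0.2 hr
kcal = 9 * 91.04 * 0.2
kcal = 163.872 kcal

163.872 kcal


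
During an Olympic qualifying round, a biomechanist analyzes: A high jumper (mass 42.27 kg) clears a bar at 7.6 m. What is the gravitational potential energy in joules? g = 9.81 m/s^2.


PE = m * g * h
PE = 42.27 * 9.81 * 7.6
PE = 414.6687 * 7.6 = 3151.4821 J

3151.4821 J


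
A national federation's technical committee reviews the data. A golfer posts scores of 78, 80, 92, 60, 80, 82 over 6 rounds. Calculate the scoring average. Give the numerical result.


Average = sum / n
Sum = 472
Average = 472 / 6 = 78.6667

78.6667


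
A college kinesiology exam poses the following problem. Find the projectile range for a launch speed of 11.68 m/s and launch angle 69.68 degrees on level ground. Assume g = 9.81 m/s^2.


R = v^2 * sin(2*theta) / g
Convert angle to radians: theta = 69.68 deg = 1.2161 rad
sin(2*theta) = sin(2.4323) = 0.6513
R = 11.68^2 * 0.6513 / 9.81
R = 136.4224 * 0.6513 / 9.81 = 9.0573 m

9.0573 m


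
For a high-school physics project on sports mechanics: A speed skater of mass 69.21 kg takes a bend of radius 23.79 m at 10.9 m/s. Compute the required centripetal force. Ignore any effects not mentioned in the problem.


Fc = m * v^2 / r
v^2 = 10.9^2 = 118.81
Fc = 69.21 * 118.81 / 23.79
Fc = 8222.8401 / 23.79 = 345.6427 N

345.6427 N


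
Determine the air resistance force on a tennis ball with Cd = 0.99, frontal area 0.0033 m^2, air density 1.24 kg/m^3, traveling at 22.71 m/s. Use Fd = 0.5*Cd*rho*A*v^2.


Fd = 0.5 * Cd * rho * A * v^2
Fd = 0.5 * 0.99 * 1.24 * 0.0033 * 22.71^2
v^2 = 515.7441
Fd = 0.5 * 0.99 * 1.24 * 0.0033 * 515.7441 = 1.0447 N

1.0447 N


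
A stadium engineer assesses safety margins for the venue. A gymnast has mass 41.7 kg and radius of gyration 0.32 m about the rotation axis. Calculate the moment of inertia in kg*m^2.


I = m * k^2
I = 41.7 * 0.32^2
I = 41.7 * 0.1024 = 4.2701 kg*m^2

4.2701 kg*m^2


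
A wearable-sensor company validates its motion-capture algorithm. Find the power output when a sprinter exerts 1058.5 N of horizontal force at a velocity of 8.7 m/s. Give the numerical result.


P = F * v
P = 1058.5 * 8.7
P = 9208.95 W

9208.95 W


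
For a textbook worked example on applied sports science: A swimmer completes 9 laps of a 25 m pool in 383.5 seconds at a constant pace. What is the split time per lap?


Split time = total_time / n_laps = 383.5 / 9
Split time = 42.6111 s per lap

42.6111 s


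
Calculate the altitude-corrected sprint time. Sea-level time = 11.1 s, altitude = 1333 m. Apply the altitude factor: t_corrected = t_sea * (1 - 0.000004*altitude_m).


Correction factor = 1 - 0.000004 * 1333 = 0.994668
t_corrected = t_sea * factor = 11.1 * 0.994668
t_corrected = 11.0408 s

11.0408 s


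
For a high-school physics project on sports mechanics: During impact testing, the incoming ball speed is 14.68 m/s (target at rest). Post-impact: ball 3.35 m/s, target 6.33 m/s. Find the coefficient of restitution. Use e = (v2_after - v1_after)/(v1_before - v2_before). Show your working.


e = (v2_after - v1_after) / (v1_before - v2_before)
Numerator = 6.33 - 3.35 = 2.98
Denominator = 14.68 - 0 = 14.68
e = 2.98 / 14.68 = 0.203

0.203


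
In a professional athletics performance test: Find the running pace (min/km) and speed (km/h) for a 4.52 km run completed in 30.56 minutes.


Pace = time / distance = 30.56 min / 4.52 km = 6.7611 min/km
Speed = distance / time_in_hours = 4.52 / 0.5093 hr
Speed = 8.8743 km/h

6.7611 min/km, 8.8743 km/h


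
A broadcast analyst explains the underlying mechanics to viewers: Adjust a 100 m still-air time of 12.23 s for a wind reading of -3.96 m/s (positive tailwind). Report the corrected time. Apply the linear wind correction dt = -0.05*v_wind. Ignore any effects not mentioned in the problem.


dt = -0.05 * v_wind = -0.05 * -3.96 = 0.198 s
t_corrected = t_still + dt = 12.23 + (0.198)
t_corrected = 12.428 s

12.428 s


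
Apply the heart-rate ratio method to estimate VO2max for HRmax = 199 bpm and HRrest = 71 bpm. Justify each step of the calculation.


VO2max = 15.3 * HRmax / HRrest
VO2max = 15.3 * 199 / 71
VO2max = 3044.7 / 71 = 42.8831 mL/kg/min

42.8831 mL/kg/min


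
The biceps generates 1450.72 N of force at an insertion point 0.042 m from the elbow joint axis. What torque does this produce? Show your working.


tau = F * d
tau = 1450.72 * 0.042
tau = 60.9302 N*m

60.9302 N*m


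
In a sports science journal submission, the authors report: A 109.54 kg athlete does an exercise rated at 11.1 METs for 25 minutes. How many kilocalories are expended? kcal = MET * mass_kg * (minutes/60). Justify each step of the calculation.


kcal = MET * mass * time_hr
Convert time: 25 min = 0.4167 hr
kcal = 11.1 * 109.54 * 0.4167
kcal = 506.6225 kcal

506.6225 kcal


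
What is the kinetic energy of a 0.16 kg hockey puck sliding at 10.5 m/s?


KE = 0.5 * m * v^2
KE = 0.5 * 0.16 * 10.5^2
KE = 0.5 * 0.16 * 110.25 = 8.82 J

8.82 J


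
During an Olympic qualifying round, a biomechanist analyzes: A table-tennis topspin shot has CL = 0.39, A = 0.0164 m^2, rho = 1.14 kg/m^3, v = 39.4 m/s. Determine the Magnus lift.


FM = 0.5 * CL * rho * A * v^2
FM = 0.5 * 0.39 * 1.14 * 0.0164 * 39.4^2
v^2 = 1552.36
FM = 0.5 * 0.39 * 1.14 * 0.0164 * 1552.36 = 5.6595 N

5.6595 N


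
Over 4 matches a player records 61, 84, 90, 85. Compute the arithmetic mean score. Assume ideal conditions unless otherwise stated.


Average = sum / n
Sum = 320
Average = 320 / 4 = 80

80


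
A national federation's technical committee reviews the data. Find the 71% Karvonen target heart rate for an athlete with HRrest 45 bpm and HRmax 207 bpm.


Target = HRrest + pct*(HRmax - HRrest)
Heart rate reserve = HRmax - HRrest = 207 - 45 = 162 bpm
Fraction = 71% = 0.71
Target = 45 + 0.71 * 162
Target = 45 + 115.02 = 160.02 bpm

160.02 bpm


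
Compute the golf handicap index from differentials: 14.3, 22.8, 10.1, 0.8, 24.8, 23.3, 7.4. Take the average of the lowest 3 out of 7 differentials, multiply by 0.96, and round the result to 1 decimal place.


All differentials: 14.3, 22.8, 10.1, 0.8, 24.8, 23.3, 7.4
Sorted: 0.8, 7.4, 10.1, 14.3, 22.8, 23.3, 24.8
Best 3: 0.8, 7.4, 10.1
Average of best = 18.3 / 3 = 6.1
Raw index = 6.1 * 0.96 = 5.856
Handicap index = round(5.856, 1) = 5.9

5.9


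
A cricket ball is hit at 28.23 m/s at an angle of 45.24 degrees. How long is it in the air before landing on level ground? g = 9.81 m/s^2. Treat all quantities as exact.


T = 2*v*sin(theta)/g
sin(theta) = sin(45.24 deg) = 0.7101
T = 2*28.23*0.7101 / 9.81
T = 40.0901 / 9.81 = 4.0867 s

4.0867 s


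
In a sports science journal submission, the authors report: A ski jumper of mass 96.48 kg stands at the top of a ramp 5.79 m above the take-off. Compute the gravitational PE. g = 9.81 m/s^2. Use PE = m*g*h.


PE = m * g * h
PE = 96.48 * 9.81 * 5.79
PE = 946.4688 * 5.79 = 5480.0544 J

5480.0544 J


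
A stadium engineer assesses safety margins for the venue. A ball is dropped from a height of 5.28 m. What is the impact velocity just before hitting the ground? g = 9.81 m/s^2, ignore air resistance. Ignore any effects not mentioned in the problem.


v = sqrt(2 * g * h)
v = sqrt(2 * 9.81 * 5.28)
v = sqrt(103.5936) = 10.1781 m/s

10.1781 m/s


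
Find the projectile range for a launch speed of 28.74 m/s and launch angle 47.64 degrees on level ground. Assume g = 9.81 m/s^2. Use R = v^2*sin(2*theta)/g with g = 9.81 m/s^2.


R = v^2 * sin(2*theta) / g
Convert angle to radians: theta = 47.64 deg = 0.8315 rad
sin(2*theta) = sin(1.6629) = 0.9958
R = 28.74^2 * 0.9958 / 9.81
R = 825.9876 * 0.9958 / 9.81 = 83.8413 m

83.8413 m


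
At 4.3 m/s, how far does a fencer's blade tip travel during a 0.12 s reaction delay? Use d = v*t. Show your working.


d = v * t
d = 4.3 * 0.12
d = 0.516 m

0.516 m


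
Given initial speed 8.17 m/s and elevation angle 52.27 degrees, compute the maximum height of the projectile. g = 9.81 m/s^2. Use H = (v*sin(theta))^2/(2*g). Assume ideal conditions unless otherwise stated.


H = (v*sin(theta))^2 / (2*g)
vy = v*sin(theta) = 8.17 * sin(52.27 deg) = 6.4617 m/s
H = vy^2 / (2*g) = 41.7533 / (2*9.81)
H = 41.7533 / 19.62 = 2.1281 m

2.1281 m


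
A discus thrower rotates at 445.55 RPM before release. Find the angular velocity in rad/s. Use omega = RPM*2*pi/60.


omega = RPM * 2 * pi / 60
omega = 445.55 * 2 * 3.14159 / 60
omega = 2799.4732 / 60 = 46.6579 rad/s

46.6579 rad/s


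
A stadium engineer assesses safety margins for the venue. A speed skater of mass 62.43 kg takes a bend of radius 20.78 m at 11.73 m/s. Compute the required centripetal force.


Fc = m * v^2 / r
v^2 = 11.73^2 = 137.5929
Fc = 62.43 * 137.5929 / 20.78
Fc = 8589.9247 / 20.78 = 413.3746 N

413.3746 N


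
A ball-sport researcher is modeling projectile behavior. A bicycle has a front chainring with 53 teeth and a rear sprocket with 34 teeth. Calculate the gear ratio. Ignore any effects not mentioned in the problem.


GR = front_teeth / rear_teeth
GR = 53 / 34
GR = 1.5588

1.5588


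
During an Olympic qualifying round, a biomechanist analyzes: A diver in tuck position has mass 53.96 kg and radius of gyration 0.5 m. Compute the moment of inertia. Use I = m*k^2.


I = m * k^2
I = 53.96 * 0.5^2
I = 53.96 * 0.25 = 13.49 kg*m^2

13.49 kg*m^2


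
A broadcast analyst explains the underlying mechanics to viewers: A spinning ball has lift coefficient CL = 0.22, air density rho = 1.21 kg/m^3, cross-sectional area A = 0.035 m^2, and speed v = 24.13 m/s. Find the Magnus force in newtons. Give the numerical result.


FM = 0.5 * CL * rho * A * v^2
FM = 0.5 * 0.22 * 1.21 * 0.035 * 24.13^2
v^2 = 582.2569
FM = 0.5 * 0.22 * 1.21 * 0.035 * 582.2569 = 2.7124 N

2.7124 N


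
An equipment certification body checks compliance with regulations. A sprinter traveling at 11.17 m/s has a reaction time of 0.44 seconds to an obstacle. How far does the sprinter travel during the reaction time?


d = v * t
d = 11.17 * 0.44
d = 4.9148 m

4.9148 m


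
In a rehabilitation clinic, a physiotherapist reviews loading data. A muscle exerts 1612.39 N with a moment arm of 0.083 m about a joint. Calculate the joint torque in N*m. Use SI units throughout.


tau = F * d
tau = 1612.39 * 0.083
tau = 133.8284 N*m

133.8284 N*m


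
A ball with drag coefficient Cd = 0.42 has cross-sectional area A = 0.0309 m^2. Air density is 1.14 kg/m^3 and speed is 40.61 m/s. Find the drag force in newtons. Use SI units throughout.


Fd = 0.5 * Cd * rho * A * v^2
Fd = 0.5 * 0.42 * 1.14 * 0.0309 * 40.61^2
v^2 = 1649.1721
Fd = 0.5 * 0.42 * 1.14 * 0.0309 * 1649.1721 = 12.1997 N

12.1997 N


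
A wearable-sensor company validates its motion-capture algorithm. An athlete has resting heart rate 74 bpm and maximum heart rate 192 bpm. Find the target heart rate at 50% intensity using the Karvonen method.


Target = HRrest + pct*(HRmax - HRrest)
Heart rate reserve = HRmax - HRrest = 192 - 74 = 118 bpm
Fraction = 50% = 0.5
Target = 74 + 0.5 * 118
Target = 74 + 59 = 133 bpm

133 bpm


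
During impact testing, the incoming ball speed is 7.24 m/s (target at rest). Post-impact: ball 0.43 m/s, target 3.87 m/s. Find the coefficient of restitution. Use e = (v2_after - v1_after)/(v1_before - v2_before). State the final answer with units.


e = (v2_after - v1_after) / (v1_before - v2_before)
Numerator = 3.87 - 0.43 = 3.44
Denominator = 7.24 - 0 = 7.24
e = 3.44 / 7.24 = 0.4751

0.4751


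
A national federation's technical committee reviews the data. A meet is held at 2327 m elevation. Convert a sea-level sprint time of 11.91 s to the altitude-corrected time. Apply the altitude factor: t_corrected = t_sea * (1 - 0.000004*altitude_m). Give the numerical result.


Correction factor = 1 - 0.000004 * 2327 = 0.990692
t_corrected = t_sea * factor = 11.91 * 0.990692
t_corrected = 11.7991 s

11.7991 s


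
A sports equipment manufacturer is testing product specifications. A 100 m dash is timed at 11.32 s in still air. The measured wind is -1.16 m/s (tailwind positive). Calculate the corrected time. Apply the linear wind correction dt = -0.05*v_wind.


dt = -0.05 * v_wind = -0.05 * -1.16 = 0.058 s
t_corrected = t_still + dt = 11.32 + (0.058)
t_corrected = 11.378 s

11.378 s


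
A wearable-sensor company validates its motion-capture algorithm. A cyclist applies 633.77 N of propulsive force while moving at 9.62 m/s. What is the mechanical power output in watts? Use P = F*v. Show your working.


P = F * v
P = 633.77 * 9.62
P = 6096.8674 W

6096.8674 W


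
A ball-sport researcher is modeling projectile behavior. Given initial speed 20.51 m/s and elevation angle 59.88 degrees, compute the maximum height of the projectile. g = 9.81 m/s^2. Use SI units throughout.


H = (v*sin(theta))^2 / (2*g)
vy = v*sin(theta) = 20.51 * sin(59.88 deg) = 17.7407 m/s
H = vy^2 / (2*g) = 314.7312 / (2*9.81)
H = 314.7312 / 19.62 = 16.0413 m

16.0413 m


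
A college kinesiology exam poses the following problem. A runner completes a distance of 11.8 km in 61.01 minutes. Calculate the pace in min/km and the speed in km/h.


Pace = time / distance = 61.01 min / 11.8 km = 5.1703 min/km
Speed = distance / time_in_hours = 11.8 / 1.0168 hr
Speed = 11.6047 km/h

5.1703 min/km, 11.6047 km/h


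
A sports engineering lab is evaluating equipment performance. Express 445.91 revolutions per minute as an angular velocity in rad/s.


omega = RPM * 2 * pi / 60
omega = 445.91 * 2 * 3.14159 / 60
omega = 2801.7352 / 60 = 46.6956 rad/s

46.6956 rad/s


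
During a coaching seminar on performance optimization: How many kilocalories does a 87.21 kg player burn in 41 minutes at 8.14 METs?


kcal = MET * mass * time_hr
Convert time: 41 min = 0.6833 hr
kcal = 8.14 * 87.21 * 0.6833
kcal = 485.0911 kcal

485.0911 kcal


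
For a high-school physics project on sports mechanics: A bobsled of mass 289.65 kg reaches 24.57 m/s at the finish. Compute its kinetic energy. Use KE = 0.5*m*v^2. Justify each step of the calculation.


KE = 0.5 * m * v^2
KE = 0.5 * 289.65 * 24.57^2
KE = 0.5 * 289.65 * 603.6849 = 87428.6656 J

87428.6656 J


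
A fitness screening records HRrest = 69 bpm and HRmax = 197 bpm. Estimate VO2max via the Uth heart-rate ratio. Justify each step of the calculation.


VO2max = 15.3 * HRmax / HRrest
VO2max = 15.3 * 197 / 69
VO2max = 3014.1 / 69 = 43.6826 mL/kg/min

43.6826 mL/kg/min


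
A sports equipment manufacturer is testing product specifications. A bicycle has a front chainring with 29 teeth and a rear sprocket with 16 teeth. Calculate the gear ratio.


GR = front_teeth / rear_teeth
GR = 29 / 16
GR = 1.8125

1.8125


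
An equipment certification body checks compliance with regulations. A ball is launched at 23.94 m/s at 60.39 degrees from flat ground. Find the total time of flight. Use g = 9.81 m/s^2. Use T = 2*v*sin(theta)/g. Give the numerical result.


T = 2*v*sin(theta)/g
sin(theta) = sin(60.39 deg) = 0.8694
T = 2*23.94*0.8694 / 9.81
T = 41.6273 / 9.81 = 4.2434 s

4.2434 s


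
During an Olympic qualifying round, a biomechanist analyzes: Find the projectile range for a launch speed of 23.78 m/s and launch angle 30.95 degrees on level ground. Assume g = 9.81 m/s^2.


R = v^2 * sin(2*theta) / g
Convert angle to radians: theta = 30.95 deg = 0.5402 rad
sin(2*theta) = sin(1.0804) = 0.8821
R = 23.78^2 * 0.8821 / 9.81
R = 565.4884 * 0.8821 / 9.81 = 50.8494 m

50.8494 m


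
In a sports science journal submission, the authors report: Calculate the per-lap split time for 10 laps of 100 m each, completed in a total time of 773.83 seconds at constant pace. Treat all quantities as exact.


Split time = total_time / n_laps = 773.83 / 10
Split time = 77.383 s per lap

77.383 s


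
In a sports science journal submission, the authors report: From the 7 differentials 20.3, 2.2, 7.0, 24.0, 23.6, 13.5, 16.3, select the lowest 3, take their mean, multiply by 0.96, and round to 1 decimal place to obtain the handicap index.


All differentials: 20.3, 2.2, 7.0, 24.0, 23.6, 13.5, 16.3
Sorted: 2.2, 7.0, 13.5, 16.3, 20.3, 23.6, 24.0
Best 3: 2.2, 7.0, 13.5
Average of best = 22.7 / 3 = 7.5667
Raw index = 7.5667 * 0.96 = 7.264
Handicap index = round(7.264, 1) = 7.3

7.3


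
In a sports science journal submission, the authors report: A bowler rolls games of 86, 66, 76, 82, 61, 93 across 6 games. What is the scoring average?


Average = sum / n
Sum = 464
Average = 464 / 6 = 77.3333

77.3333


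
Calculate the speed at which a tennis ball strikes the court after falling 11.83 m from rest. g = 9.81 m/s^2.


v = sqrt(2 * g * h)
v = sqrt(2 * 9.81 * 11.83)
v = sqrt(232.1046) = 15.235 m/s

15.235 m/s


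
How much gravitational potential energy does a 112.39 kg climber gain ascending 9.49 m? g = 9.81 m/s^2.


PE = m * g * h
PE = 112.39 * 9.81 * 9.49
PE = 1102.5459 * 9.49 = 10463.1606 J

10463.1606 J


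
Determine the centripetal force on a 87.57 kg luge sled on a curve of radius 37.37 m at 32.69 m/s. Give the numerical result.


Fc = m * v^2 / r
v^2 = 32.69^2 = 1068.6361
Fc = 87.57 * 1068.6361 / 37.37
Fc = 93580.4633 / 37.37 = 2504.1601 N

2504.1601 N


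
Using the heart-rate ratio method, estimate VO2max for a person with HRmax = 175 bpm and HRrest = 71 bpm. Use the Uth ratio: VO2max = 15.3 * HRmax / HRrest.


VO2max = 15.3 * HRmax / HRrest
VO2max = 15.3 * 175 / 71
VO2max = 2677.5 / 71 = 37.7113 mL/kg/min

37.7113 mL/kg/min


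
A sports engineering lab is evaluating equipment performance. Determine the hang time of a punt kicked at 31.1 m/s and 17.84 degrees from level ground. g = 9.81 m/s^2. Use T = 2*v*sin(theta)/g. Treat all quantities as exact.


T = 2*v*sin(theta)/g
sin(theta) = sin(17.84 deg) = 0.3064
T = 2*31.1*0.3064 / 9.81
T = 19.0556 / 9.81 = 1.9425 s

1.9425 s


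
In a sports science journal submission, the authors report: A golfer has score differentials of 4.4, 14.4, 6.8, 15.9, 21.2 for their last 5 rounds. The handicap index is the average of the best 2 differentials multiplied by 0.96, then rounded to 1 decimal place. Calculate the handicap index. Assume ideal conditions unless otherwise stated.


All differentials: 4.4, 14.4, 6.8, 15.9, 21.2
Sorted: 4.4, 6.8, 14.4, 15.9, 21.2
Best 2: 4.4, 6.8
Average of best = 11.2 / 2 = 5.6
Raw index = 5.6 * 0.96 = 5.376
Handicap index = round(5.376, 1) = 5.4

5.4


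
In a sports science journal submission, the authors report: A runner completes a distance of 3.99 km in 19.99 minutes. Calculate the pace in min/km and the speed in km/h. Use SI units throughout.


Pace = time / distance = 19.99 min / 3.99 km = 5.01 min/km
Speed = distance / time_in_hours = 3.99 / 0.3332 hr
Speed = 11.976 km/h

5.01 min/km, 11.976 km/h


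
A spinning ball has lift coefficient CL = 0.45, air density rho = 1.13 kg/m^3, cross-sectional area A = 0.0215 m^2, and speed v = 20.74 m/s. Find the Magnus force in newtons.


FM = 0.5 * CL * rho * A * v^2
FM = 0.5 * 0.45 * 1.13 * 0.0215 * 20.74^2
v^2 = 430.1476
FM = 0.5 * 0.45 * 1.13 * 0.0215 * 430.1476 = 2.3513 N

2.3513 N


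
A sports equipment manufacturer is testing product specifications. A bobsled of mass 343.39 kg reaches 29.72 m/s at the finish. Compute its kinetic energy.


KE = 0.5 * m * v^2
KE = 0.5 * 343.39 * 29.72^2
KE = 0.5 * 343.39 * 883.2784 = 151654.4849 J

151654.4849 J


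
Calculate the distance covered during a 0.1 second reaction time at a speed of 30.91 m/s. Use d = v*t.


d = v * t
d = 30.91 * 0.1
d = 3.091 m

3.091 m


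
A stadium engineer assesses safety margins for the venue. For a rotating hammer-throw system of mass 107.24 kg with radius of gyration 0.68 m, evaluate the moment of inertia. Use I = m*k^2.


I = m * k^2
I = 107.24 * 0.68^2
I = 107.24 * 0.4624 = 49.5878 kg*m^2

49.5878 kg*m^2


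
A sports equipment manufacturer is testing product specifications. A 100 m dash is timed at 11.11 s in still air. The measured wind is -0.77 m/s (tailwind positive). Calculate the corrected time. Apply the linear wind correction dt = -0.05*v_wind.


dt = -0.05 * v_wind = -0.05 * -0.77 = 0.0385 s
t_corrected = t_still + dt = 11.11 + (0.0385)
t_corrected = 11.1485 s

11.1485 s


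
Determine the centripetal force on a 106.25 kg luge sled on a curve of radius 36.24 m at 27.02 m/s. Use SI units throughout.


Fc = m * v^2 / r
v^2 = 27.02^2 = 730.0804
Fc = 106.25 * 730.0804 / 36.24
Fc = 77571.0425 / 36.24 = 2140.4813 N

2140.4813 N


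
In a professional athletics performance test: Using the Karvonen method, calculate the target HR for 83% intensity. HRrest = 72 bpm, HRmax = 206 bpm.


Target = HRrest + pct*(HRmax - HRrest)
Heart rate reserve = HRmax - HRrest = 206 - 72 = 134 bpm
Fraction = 83% = 0.83
Target = 72 + 0.83 * 134
Target = 72 + 111.22 = 183.22 bpm

183.22 bpm


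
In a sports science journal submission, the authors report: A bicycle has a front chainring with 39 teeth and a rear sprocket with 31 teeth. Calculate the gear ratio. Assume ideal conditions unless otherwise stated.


GR = front_teeth / rear_teeth
GR = 39 / 31
GR = 1.2581

1.2581


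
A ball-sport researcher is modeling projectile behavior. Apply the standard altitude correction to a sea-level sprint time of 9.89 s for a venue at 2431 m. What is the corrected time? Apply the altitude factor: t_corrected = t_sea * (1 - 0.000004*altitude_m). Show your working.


Correction factor = 1 - 0.000004 * 2431 = 0.990276
t_corrected = t_sea * factor = 9.89 * 0.990276
t_corrected = 9.7938 s

9.7938 s


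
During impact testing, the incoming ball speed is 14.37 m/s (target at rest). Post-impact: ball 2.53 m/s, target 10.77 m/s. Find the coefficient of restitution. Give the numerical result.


e = (v2_after - v1_after) / (v1_before - v2_before)
Numerator = 10.77 - 2.53 = 8.24
Denominator = 14.37 - 0 = 14.37
e = 8.24 / 14.37 = 0.5734

0.5734


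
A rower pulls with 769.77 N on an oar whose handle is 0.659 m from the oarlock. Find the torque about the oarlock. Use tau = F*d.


tau = F * d
tau = 769.77 * 0.659
tau = 507.2784 N*m

507.2784 N*m


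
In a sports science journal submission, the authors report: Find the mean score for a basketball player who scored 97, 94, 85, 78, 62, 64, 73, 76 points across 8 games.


Average = sum / n
Sum = 629
Average = 629 / 8 = 78.625

78.625


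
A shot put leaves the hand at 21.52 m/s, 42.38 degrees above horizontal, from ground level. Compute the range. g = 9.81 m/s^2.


R = v^2 * sin(2*theta) / g
Convert angle to radians: theta = 42.38 deg = 0.7397 rad
sin(2*theta) = sin(1.4793) = 0.9958
R = 21.52^2 * 0.9958 / 9.81
R = 463.1104 * 0.9958 / 9.81 = 47.0107 m

47.0107 m


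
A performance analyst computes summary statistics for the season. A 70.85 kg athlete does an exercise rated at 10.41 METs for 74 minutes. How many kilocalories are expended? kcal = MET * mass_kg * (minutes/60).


kcal = MET * mass * time_hr
Convert time: 74 min = 1.2333 hr
kcal = 10.41 * 70.85 * 1.2333
kcal = 909.6431 kcal

909.6431 kcal


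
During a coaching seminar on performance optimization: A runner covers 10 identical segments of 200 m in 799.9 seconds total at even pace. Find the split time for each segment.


Split time = total_time / n_laps = 799.9 / 10
Split time = 79.99 s per lap

79.99 s


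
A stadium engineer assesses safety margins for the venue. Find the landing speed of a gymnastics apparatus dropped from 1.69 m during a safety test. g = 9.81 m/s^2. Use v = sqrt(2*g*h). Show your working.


v = sqrt(2 * g * h)
v = sqrt(2 * 9.81 * 1.69)
v = sqrt(33.1578) = 5.7583 m/s

5.7583 m/s


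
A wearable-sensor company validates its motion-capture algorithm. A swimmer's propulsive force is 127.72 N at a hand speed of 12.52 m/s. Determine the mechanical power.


P = F * v
P = 127.72 * 12.52
P = 1599.0544 W

1599.0544 W


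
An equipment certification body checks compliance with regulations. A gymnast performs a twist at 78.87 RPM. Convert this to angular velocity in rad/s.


omega = RPM * 2 * pi / 60
omega = 78.87 * 2 * 3.14159 / 60
omega = 495.5548 / 60 = 8.2592 rad/s

8.2592 rad/s


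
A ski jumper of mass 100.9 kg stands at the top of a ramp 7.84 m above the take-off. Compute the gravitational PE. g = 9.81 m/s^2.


PE = m * g * h
PE = 100.9 * 9.81 * 7.84
PE = 989.829 * 7.84 = 7760.2594 J

7760.2594 J


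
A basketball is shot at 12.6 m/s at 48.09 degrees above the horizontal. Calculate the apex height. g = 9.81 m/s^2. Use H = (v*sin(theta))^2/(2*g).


H = (v*sin(theta))^2 / (2*g)
vy = v*sin(theta) = 12.6 * sin(48.09 deg) = 9.3769 m/s
H = vy^2 / (2*g) = 87.9254 / (2*9.81)
H = 87.9254 / 19.62 = 4.4814 m

4.4814 m


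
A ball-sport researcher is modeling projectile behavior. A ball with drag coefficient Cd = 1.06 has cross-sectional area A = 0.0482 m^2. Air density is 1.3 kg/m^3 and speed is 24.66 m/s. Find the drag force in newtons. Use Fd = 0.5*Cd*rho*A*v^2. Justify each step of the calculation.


Fd = 0.5 * Cd * rho * A * v^2
Fd = 0.5 * 1.06 * 1.3 * 0.0482 * 24.66^2
v^2 = 608.1156
Fd = 0.5 * 1.06 * 1.3 * 0.0482 * 608.1156 = 20.1954 N

20.1954 N


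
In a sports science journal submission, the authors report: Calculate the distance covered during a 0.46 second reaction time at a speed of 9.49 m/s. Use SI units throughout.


d = v * t
d = 9.49 * 0.46
d = 4.3654 m

4.3654 m


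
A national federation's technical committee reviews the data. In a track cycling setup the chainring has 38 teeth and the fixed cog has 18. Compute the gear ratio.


GR = front_teeth / rear_teeth
GR = 38 / 18
GR = 2.1111

2.1111


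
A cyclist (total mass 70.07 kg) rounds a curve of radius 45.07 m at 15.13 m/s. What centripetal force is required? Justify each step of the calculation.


Fc = m * v^2 / r
v^2 = 15.13^2 = 228.9169
Fc = 70.07 * 228.9169 / 45.07
Fc = 16040.2072 / 45.07 = 355.8954 N

355.8954 N


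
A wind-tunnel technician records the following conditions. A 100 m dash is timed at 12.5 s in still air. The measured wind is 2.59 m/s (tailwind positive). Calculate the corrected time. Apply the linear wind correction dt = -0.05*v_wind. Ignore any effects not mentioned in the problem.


dt = -0.05 * v_wind = -0.05 * 2.59 = -0.1295 s
t_corrected = t_still + dt = 12.5 + (-0.1295)
t_corrected = 12.3705 s

12.3705 s


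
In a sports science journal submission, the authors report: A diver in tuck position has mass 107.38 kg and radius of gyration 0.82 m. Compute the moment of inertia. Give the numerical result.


I = m * k^2
I = 107.38 * 0.82^2
I = 107.38 * 0.6724 = 72.2023 kg*m^2

72.2023 kg*m^2


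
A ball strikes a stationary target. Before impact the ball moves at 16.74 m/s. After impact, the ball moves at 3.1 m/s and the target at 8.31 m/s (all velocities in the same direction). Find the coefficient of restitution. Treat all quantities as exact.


e = (v2_after - v1_after) / (v1_before - v2_before)
Numerator = 8.31 - 3.1 = 5.21
Denominator = 16.74 - 0 = 16.74
e = 5.21 / 16.74 = 0.3112

0.3112


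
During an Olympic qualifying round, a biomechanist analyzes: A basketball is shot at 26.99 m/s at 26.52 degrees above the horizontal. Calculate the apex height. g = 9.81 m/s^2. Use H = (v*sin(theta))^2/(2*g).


H = (v*sin(theta))^2 / (2*g)
vy = v*sin(theta) = 26.99 * sin(26.52 deg) = 12.0513 m/s
H = vy^2 / (2*g) = 145.2341 / (2*9.81)
H = 145.2341 / 19.62 = 7.4023 m

7.4023 m


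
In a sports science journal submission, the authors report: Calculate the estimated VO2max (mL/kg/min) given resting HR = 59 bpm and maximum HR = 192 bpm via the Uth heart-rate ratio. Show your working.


VO2max = 15.3 * HRmax / HRrest
VO2max = 15.3 * 192 / 59
VO2max = 2937.6 / 59 = 49.7898 mL/kg/min

49.7898 mL/kg/min


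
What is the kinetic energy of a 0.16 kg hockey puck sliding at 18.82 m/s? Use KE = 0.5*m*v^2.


KE = 0.5 * m * v^2
KE = 0.5 * 0.16 * 18.82^2
KE = 0.5 * 0.16 * 354.1924 = 28.3354 J

28.3354 J


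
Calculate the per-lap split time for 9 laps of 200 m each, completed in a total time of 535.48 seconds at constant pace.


Split time = total_time / n_laps = 535.48 / 9
Split time = 59.4978 s per lap

59.4978 s


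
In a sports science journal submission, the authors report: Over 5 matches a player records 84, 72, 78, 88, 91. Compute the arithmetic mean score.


Average = sum / n
Sum = 413
Average = 413 / 5 = 82.6

82.6


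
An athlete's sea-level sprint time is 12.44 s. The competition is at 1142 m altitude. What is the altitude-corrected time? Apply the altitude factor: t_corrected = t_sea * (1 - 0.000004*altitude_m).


Correction factor = 1 - 0.000004 * 1142 = 0.995432
t_corrected = t_sea * factor = 12.44 * 0.995432
t_corrected = 12.3832 s

12.3832 s


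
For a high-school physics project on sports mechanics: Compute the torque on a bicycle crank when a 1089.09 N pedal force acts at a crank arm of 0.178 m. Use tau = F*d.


tau = F * d
tau = 1089.09 * 0.178
tau = 193.858 N*m

193.858 N*m


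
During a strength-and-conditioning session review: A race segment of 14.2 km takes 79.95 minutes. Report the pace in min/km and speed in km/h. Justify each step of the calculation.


Pace = time / distance = 79.95 min / 14.2 km = 5.6303 min/km
Speed = distance / time_in_hours = 14.2 / 1.3325 hr
Speed = 10.6567 km/h

5.6303 min/km, 10.6567 km/h


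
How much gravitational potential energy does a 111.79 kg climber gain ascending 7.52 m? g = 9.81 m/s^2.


PE = m * g * h
PE = 111.79 * 9.81 * 7.52
PE = 1096.6599 * 7.52 = 8246.8824 J

8246.8824 J


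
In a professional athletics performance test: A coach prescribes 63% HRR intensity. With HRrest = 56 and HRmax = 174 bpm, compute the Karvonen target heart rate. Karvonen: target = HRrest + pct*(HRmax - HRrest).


Target = HRrest + pct*(HRmax - HRrest)
Heart rate reserve = HRmax - HRrest = 174 - 56 = 118 bpm
Fraction = 63% = 0.63
Target = 56 + 0.63 * 118
Target = 56 + 74.34 = 130.34 bpm

130.34 bpm


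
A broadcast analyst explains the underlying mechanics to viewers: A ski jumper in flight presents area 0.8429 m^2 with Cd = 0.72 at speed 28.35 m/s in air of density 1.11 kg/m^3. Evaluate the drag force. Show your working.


Fd = 0.5 * Cd * rho * A * v^2
Fd = 0.5 * 0.72 * 1.11 * 0.8429 * 28.35^2
v^2 = 803.7225
Fd = 0.5 * 0.72 * 1.11 * 0.8429 * 803.7225 = 270.7121 N

270.7121 N


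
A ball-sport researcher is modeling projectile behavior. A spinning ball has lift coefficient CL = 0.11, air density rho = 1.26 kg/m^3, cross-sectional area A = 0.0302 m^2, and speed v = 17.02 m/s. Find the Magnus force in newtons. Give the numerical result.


FM = 0.5 * CL * rho * A * v^2
FM = 0.5 * 0.11 * 1.26 * 0.0302 * 17.02^2
v^2 = 289.6804
FM = 0.5 * 0.11 * 1.26 * 0.0302 * 289.6804 = 0.6063 N

0.6063 N


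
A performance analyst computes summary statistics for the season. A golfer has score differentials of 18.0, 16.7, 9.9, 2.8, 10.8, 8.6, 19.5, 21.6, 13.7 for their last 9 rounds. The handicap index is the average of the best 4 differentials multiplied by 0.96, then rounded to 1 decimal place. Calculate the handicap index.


All differentials: 18.0, 16.7, 9.9, 2.8, 10.8, 8.6, 19.5, 21.6, 13.7
Sorted: 2.8, 8.6, 9.9, 10.8, 13.7, 16.7, 18.0, 19.5, 21.6
Best 4: 2.8, 8.6, 9.9, 10.8
Average of best = 32.1 / 4 = 8.025
Raw index = 8.025 * 0.96 = 7.704
Handicap index = round(7.704, 1) = 7.7

7.7


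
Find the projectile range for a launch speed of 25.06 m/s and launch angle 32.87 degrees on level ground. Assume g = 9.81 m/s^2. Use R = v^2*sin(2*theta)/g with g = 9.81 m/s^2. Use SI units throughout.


R = v^2 * sin(2*theta) / g
Convert angle to radians: theta = 32.87 deg = 0.5737 rad
sin(2*theta) = sin(1.1474) = 0.9117
R = 25.06^2 * 0.9117 / 9.81
R = 628.0036 * 0.9117 / 9.81 = 58.3634 m

58.3634 m


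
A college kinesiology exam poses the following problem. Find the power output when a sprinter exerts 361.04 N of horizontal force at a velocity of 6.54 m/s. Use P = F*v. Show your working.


P = F * v
P = 361.04 * 6.54
P = 2361.2016 W

2361.2016 W


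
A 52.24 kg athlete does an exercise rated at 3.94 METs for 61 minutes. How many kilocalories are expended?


kcal = MET * mass * time_hr
Convert time: 61 min = 1.0167 hr
kcal = 3.94 * 52.24 * 1.0167
kcal = 209.256 kcal

209.256 kcal


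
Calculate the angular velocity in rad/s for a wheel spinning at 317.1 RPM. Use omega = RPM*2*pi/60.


omega = RPM * 2 * pi / 60
omega = 317.1 * 2 * 3.14159 / 60
omega = 1992.3981 / 60 = 33.2066 rad/s

33.2066 rad/s


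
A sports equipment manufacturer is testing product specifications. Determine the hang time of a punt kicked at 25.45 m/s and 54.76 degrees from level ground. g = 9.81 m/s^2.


T = 2*v*sin(theta)/g
sin(theta) = sin(54.76 deg) = 0.8167
T = 2*25.45*0.8167 / 9.81
T = 41.5722 / 9.81 = 4.2377 s

4.2377 s


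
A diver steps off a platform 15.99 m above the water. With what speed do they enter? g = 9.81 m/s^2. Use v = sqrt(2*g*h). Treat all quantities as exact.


v = sqrt(2 * g * h)
v = sqrt(2 * 9.81 * 15.99)
v = sqrt(313.7238) = 17.7122 m/s

17.7122 m/s


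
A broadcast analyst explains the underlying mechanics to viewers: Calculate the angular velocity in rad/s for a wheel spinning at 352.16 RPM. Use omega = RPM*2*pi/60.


omega = RPM * 2 * pi / 60
omega = 352.16 * 2 * 3.14159 / 60
omega = 2212.6865 / 60 = 36.8781 rad/s

36.8781 rad/s
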